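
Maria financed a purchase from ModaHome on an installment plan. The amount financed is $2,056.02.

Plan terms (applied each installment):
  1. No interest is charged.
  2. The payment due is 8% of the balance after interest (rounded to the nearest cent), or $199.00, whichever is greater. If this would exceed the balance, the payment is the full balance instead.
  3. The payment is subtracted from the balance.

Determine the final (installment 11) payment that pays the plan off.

# | Opening | Payment | End bal
1 | $2,056.02 | $199.00 | $1,857.02
2 | $1,857.02 | $199.00 | $1,658.02
3 | $1,658.02 | $199.00 | $1,459.02
4 | $1,459.02 | $199.00 | $1,260.02
5 | $1,260.02 | $199.00 | $1,061.02
6 | $1,061.02 | $199.00 | $862.02
7 | $862.02 | $199.00 | $663.02
8 | $663.02 | $199.00 | $464.02
9 | $464.02 | $199.00 | $265.02
10 | $265.02 | $199.00 | $66.02
11 | $66.02 | $66.02 | $0.00

$66.02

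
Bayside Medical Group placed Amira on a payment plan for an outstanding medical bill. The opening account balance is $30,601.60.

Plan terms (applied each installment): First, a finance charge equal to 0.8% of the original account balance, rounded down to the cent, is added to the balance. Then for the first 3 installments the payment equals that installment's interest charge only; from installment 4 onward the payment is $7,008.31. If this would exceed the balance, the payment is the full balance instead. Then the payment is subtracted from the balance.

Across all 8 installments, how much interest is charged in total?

$1,958.48

Installment 1: $30,601.60 +$244.81 interest = $30,846.41; pay $244.81 → $30,601.60
Installment 2: $30,601.60 +$244.81 interest = $30,846.41; pay $244.81 → $30,601.60
Installment 3: $30,601.60 +$244.81 interest = $30,846.41; pay $244.81 → $30,601.60
Installment 4: $30,601.60 +$244.81 interest = $30,846.41; pay $7,008.31 → $23,838.10
Installment 5: $23,838.10 +$244.81 interest = $24,082.91; pay $7,008.31 → $17,074.60
Installment 6: $17,074.60 +$244.81 interest = $17,319.41; pay $7,008.31 → $10,311.10
Installment 7: $10,311.10 +$244.81 interest = $10,555.91; pay $7,008.31 → $3,547.60
Installment 8: $3,547.60 +$244.81 interest = $3,792.41; pay $3,792.41 → $0.00
Total interest: $244.81 + $244.81 + $244.81 + $244.81 + $244.81 + $244.81 + $244.81 + $244.81 = $1,958.48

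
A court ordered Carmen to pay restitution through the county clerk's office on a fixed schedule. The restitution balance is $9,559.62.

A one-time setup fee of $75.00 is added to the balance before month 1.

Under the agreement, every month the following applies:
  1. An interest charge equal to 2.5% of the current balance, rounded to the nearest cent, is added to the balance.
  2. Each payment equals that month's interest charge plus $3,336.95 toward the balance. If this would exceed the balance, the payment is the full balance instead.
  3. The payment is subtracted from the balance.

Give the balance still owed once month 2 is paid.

$2,960.72

Month 1: $9,634.62 +$240.87 interest = $9,875.49; pay $3,577.82 → $6,297.67
Month 2: $6,297.67 +$157.44 interest = $6,455.11; pay $3,494.39 → $2,960.72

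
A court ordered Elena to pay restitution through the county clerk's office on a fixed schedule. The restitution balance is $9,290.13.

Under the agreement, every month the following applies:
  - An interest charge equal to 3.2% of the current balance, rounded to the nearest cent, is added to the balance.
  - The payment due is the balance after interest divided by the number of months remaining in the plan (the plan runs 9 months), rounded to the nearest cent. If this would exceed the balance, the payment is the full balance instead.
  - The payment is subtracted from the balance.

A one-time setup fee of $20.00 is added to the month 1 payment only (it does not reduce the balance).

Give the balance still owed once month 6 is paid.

# | Opening | Interest | Payment | Fee | End bal
1 | $9,290.13 | $297.28 | $1,065.27 | $20.00 | $8,522.14
2 | $8,522.14 | $272.71 | $1,099.36 | — | $7,695.49
3 | $7,695.49 | $246.26 | $1,134.54 | — | $6,807.21
4 | $6,807.21 | $217.83 | $1,170.84 | — | $5,854.20
5 | $5,854.20 | $187.33 | $1,208.31 | — | $4,833.22
6 | $4,833.22 | $154.66 | $1,246.97 | — | $3,740.91

$3,740.91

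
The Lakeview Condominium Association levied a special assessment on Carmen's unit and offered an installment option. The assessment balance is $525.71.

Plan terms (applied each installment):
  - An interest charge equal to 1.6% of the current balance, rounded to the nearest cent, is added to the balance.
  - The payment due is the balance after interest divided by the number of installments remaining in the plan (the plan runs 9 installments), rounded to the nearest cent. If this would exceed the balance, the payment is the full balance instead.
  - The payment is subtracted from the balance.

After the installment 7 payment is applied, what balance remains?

$130.55

Installment 1: $525.71 +$8.41 interest = $534.12; pay $59.35 → $474.77
Installment 2: $474.77 +$7.60 interest = $482.37; pay $60.30 → $422.07
Installment 3: $422.07 +$6.75 interest = $428.82; pay $61.26 → $367.56
Installment 4: $367.56 +$5.88 interest = $373.44; pay $62.24 → $311.20
Installment 5: $311.20 +$4.98 interest = $316.18; pay $63.24 → $252.94
Installment 6: $252.94 +$4.05 interest = $256.99; pay $64.25 → $192.74
Installment 7: $192.74 +$3.08 interest = $195.82; pay $65.27 → $130.55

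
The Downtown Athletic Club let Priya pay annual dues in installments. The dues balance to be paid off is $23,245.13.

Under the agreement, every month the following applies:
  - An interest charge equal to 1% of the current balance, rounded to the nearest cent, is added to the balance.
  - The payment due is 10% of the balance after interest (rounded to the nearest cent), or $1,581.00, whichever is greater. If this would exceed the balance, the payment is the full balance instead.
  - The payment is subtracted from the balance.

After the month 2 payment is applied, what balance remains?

$19,207.01

Month 1: $23,245.13 +$232.45 interest = $23,477.58; pay $2,347.76 → $21,129.82
Month 2: $21,129.82 +$211.30 interest = $21,341.12; pay $2,134.11 → $19,207.01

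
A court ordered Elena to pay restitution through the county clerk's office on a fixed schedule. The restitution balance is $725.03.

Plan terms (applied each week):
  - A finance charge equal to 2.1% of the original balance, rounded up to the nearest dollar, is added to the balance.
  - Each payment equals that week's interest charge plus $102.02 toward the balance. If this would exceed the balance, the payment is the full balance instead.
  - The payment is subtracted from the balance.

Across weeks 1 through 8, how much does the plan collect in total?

Week 1: $725.03 +$16.00 interest = $741.03; pay $118.02 → $623.01
Week 2: $623.01 +$16.00 interest = $639.01; pay $118.02 → $520.99
Week 3: $520.99 +$16.00 interest = $536.99; pay $118.02 → $418.97
Week 4: $418.97 +$16.00 interest = $434.97; pay $118.02 → $316.95
Week 5: $316.95 +$16.00 interest = $332.95; pay $118.02 → $214.93
Week 6: $214.93 +$16.00 interest = $230.93; pay $118.02 → $112.91
Week 7: $112.91 +$16.00 interest = $128.91; pay $118.02 → $10.89
Week 8: $10.89 +$16.00 interest = $26.89; pay $26.89 → $0.00
Total paid: $853.03

$853.03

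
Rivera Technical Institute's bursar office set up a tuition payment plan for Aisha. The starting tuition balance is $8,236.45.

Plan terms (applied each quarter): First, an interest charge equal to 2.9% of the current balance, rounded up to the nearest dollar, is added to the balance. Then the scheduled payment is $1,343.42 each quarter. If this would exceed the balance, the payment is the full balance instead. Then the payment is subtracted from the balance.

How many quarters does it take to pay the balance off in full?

Quarter 1: $8,236.45 +$239.00 interest = $8,475.45; pay $1,343.42 → $7,132.03
Quarter 2: $7,132.03 +$207.00 interest = $7,339.03; pay $1,343.42 → $5,995.61
Quarter 3: $5,995.61 +$174.00 interest = $6,169.61; pay $1,343.42 → $4,826.19
Quarter 4: $4,826.19 +$140.00 interest = $4,966.19; pay $1,343.42 → $3,622.77
Quarter 5: $3,622.77 +$106.00 interest = $3,728.77; pay $1,343.42 → $2,385.35
Quarter 6: $2,385.35 +$70.00 interest = $2,455.35; pay $1,343.42 → $1,111.93
Quarter 7: $1,111.93 +$33.00 interest = $1,144.93; pay $1,144.93 → $0.00
Balance reaches $0.00 in quarter 7.

7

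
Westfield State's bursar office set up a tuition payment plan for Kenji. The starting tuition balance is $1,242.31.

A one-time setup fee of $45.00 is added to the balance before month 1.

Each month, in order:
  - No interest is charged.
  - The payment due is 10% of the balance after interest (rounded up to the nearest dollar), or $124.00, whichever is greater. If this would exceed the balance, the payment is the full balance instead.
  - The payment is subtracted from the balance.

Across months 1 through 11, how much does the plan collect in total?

$1,287.31

Month 1: opening $1,287.31; payment $129.00; balance $1,158.31
Month 2: opening $1,158.31; payment $124.00; balance $1,034.31
Month 3: opening $1,034.31; payment $124.00; balance $910.31
Month 4: opening $910.31; payment $124.00; balance $786.31
Month 5: opening $786.31; payment $124.00; balance $662.31
Month 6: opening $662.31; payment $124.00; balance $538.31
Month 7: opening $538.31; payment $124.00; balance $414.31
Month 8: opening $414.31; payment $124.00; balance $290.31
Month 9: opening $290.31; payment $124.00; balance $166.31
Month 10: opening $166.31; payment $124.00; balance $42.31
Month 11: opening $42.31; payment $42.31; balance $0.00
Total paid: $1,287.31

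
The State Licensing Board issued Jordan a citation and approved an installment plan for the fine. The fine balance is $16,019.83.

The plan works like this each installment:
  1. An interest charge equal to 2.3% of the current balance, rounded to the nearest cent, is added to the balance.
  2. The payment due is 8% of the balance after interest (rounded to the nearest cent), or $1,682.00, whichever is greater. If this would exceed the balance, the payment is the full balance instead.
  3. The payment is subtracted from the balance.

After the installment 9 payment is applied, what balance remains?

Installment 1: opening $16,019.83; interest $368.46 → $16,388.29; payment $1,682.00; balance $14,706.29
Installment 2: opening $14,706.29; interest $338.24 → $15,044.53; payment $1,682.00; balance $13,362.53
Installment 3: opening $13,362.53; interest $307.34 → $13,669.87; payment $1,682.00; balance $11,987.87
Installment 4: opening $11,987.87; interest $275.72 → $12,263.59; payment $1,682.00; balance $10,581.59
Installment 5: opening $10,581.59; interest $243.38 → $10,824.97; payment $1,682.00; balance $9,142.97
Installment 6: opening $9,142.97; interest $210.29 → $9,353.26; payment $1,682.00; balance $7,671.26
Installment 7: opening $7,671.26; interest $176.44 → $7,847.70; payment $1,682.00; balance $6,165.70
Installment 8: opening $6,165.70; interest $141.81 → $6,307.51; payment $1,682.00; balance $4,625.51
Installment 9: opening $4,625.51; interest $106.39 → $4,731.90; payment $1,682.00; balance $3,049.90

$3,049.90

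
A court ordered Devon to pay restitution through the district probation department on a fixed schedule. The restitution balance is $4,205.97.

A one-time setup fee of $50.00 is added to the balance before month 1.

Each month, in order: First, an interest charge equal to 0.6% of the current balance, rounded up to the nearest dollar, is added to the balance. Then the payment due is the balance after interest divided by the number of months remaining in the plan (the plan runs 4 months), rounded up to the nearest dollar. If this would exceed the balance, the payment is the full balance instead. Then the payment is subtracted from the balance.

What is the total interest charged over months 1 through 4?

$66.00

# | Opening | Interest | Payment | End bal
1 | $4,255.97 | $26.00 | $1,071.00 | $3,210.97
2 | $3,210.97 | $20.00 | $1,077.00 | $2,153.97
3 | $2,153.97 | $13.00 | $1,084.00 | $1,082.97
4 | $1,082.97 | $7.00 | $1,089.97 | $0.00
Total interest: $26.00 + $20.00 + $13.00 + $7.00 = $66.00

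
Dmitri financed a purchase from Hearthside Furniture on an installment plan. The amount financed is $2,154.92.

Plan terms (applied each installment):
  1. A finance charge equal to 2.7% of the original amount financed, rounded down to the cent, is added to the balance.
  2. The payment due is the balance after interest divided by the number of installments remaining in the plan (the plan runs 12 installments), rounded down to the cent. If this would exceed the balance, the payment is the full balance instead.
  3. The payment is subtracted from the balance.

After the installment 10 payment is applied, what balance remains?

Installment 1: $2,154.92 +$58.18 interest = $2,213.10; pay $184.42 → $2,028.68
Installment 2: $2,028.68 +$58.18 interest = $2,086.86; pay $189.71 → $1,897.15
Installment 3: $1,897.15 +$58.18 interest = $1,955.33; pay $195.53 → $1,759.80
Installment 4: $1,759.80 +$58.18 interest = $1,817.98; pay $201.99 → $1,615.99
Installment 5: $1,615.99 +$58.18 interest = $1,674.17; pay $209.27 → $1,464.90
Installment 6: $1,464.90 +$58.18 interest = $1,523.08; pay $217.58 → $1,305.50
Installment 7: $1,305.50 +$58.18 interest = $1,363.68; pay $227.28 → $1,136.40
Installment 8: $1,136.40 +$58.18 interest = $1,194.58; pay $238.91 → $955.67
Installment 9: $955.67 +$58.18 interest = $1,013.85; pay $253.46 → $760.39
Installment 10: $760.39 +$58.18 interest = $818.57; pay $272.85 → $545.72

$545.72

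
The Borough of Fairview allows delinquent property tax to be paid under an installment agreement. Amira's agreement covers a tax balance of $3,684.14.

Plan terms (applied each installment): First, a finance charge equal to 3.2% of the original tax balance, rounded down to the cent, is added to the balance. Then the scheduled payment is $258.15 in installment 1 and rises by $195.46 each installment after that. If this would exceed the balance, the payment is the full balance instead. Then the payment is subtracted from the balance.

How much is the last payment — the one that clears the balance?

Installment 1: $3,684.14 +$117.89 interest = $3,802.03; pay $258.15 → $3,543.88
Installment 2: $3,543.88 +$117.89 interest = $3,661.77; pay $453.61 → $3,208.16
Installment 3: $3,208.16 +$117.89 interest = $3,326.05; pay $649.07 → $2,676.98
Installment 4: $2,676.98 +$117.89 interest = $2,794.87; pay $844.53 → $1,950.34
Installment 5: $1,950.34 +$117.89 interest = $2,068.23; pay $1,039.99 → $1,028.24
Installment 6: $1,028.24 +$117.89 interest = $1,146.13; pay $1,146.13 → $0.00

$1,146.13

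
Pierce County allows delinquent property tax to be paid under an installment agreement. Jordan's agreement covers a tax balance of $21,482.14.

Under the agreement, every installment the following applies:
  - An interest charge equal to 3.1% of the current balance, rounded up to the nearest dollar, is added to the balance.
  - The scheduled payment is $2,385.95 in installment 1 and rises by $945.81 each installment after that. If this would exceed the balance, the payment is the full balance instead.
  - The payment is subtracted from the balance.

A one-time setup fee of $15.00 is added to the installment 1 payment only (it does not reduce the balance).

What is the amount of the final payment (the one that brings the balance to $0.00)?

Installment 1: opening $21,482.14; interest $666.00 → $22,148.14; payment $2,385.95 (+ $15.00 fee); balance $19,762.19
Installment 2: opening $19,762.19; interest $613.00 → $20,375.19; payment $3,331.76; balance $17,043.43
Installment 3: opening $17,043.43; interest $529.00 → $17,572.43; payment $4,277.57; balance $13,294.86
Installment 4: opening $13,294.86; interest $413.00 → $13,707.86; payment $5,223.38; balance $8,484.48
Installment 5: opening $8,484.48; interest $264.00 → $8,748.48; payment $6,169.19; balance $2,579.29
Installment 6: opening $2,579.29; interest $80.00 → $2,659.29; payment $2,659.29; balance $0.00

$2,659.29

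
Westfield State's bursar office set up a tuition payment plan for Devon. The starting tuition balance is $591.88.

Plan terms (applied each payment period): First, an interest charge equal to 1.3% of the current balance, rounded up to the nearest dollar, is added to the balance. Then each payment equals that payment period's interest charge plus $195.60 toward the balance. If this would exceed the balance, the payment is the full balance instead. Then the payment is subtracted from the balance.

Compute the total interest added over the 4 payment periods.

$18.00

Payment period 1: opening $591.88; interest $8.00 → $599.88; payment $203.60; balance $396.28
Payment period 2: opening $396.28; interest $6.00 → $402.28; payment $201.60; balance $200.68
Payment period 3: opening $200.68; interest $3.00 → $203.68; payment $198.60; balance $5.08
Payment period 4: opening $5.08; interest $1.00 → $6.08; payment $6.08; balance $0.00
Total interest: $8.00 + $6.00 + $3.00 + $1.00 = $18.00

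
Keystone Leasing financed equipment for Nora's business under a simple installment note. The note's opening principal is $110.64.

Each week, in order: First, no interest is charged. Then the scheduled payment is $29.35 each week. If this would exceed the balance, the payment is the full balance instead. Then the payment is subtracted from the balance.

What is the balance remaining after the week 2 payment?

$51.94

Week 1: $110.64 − $29.35 → $81.29
Week 2: $81.29 − $29.35 → $51.94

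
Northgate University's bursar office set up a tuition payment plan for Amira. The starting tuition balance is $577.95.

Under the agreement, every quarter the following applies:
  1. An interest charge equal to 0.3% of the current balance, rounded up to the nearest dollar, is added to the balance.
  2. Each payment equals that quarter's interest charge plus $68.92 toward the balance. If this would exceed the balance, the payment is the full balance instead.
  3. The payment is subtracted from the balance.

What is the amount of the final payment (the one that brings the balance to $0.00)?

Quarter 1: $577.95 +$2.00 interest = $579.95; pay $70.92 → $509.03
Quarter 2: $509.03 +$2.00 interest = $511.03; pay $70.92 → $440.11
Quarter 3: $440.11 +$2.00 interest = $442.11; pay $70.92 → $371.19
Quarter 4: $371.19 +$2.00 interest = $373.19; pay $70.92 → $302.27
Quarter 5: $302.27 +$1.00 interest = $303.27; pay $69.92 → $233.35
Quarter 6: $233.35 +$1.00 interest = $234.35; pay $69.92 → $164.43
Quarter 7: $164.43 +$1.00 interest = $165.43; pay $69.92 → $95.51
Quarter 8: $95.51 +$1.00 interest = $96.51; pay $69.92 → $26.59
Quarter 9: $26.59 +$1.00 interest = $27.59; pay $27.59 → $0.00

$27.59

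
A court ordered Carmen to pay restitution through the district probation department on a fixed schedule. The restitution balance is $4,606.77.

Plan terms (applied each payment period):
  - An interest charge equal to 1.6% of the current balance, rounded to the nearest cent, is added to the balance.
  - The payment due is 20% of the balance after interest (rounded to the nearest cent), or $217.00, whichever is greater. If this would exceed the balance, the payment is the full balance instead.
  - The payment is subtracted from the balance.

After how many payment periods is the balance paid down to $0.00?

13

Payment period 1: $4,606.77 +$73.71 interest = $4,680.48; pay $936.10 → $3,744.38
Payment period 2: $3,744.38 +$59.91 interest = $3,804.29; pay $760.86 → $3,043.43
Payment period 3: $3,043.43 +$48.69 interest = $3,092.12; pay $618.42 → $2,473.70
Payment period 4: $2,473.70 +$39.58 interest = $2,513.28; pay $502.66 → $2,010.62
Payment period 5: $2,010.62 +$32.17 interest = $2,042.79; pay $408.56 → $1,634.23
Payment period 6: $1,634.23 +$26.15 interest = $1,660.38; pay $332.08 → $1,328.30
Payment period 7: $1,328.30 +$21.25 interest = $1,349.55; pay $269.91 → $1,079.64
Payment period 8: $1,079.64 +$17.27 interest = $1,096.91; pay $219.38 → $877.53
Payment period 9: $877.53 +$14.04 interest = $891.57; pay $217.00 → $674.57
Payment period 10: $674.57 +$10.79 interest = $685.36; pay $217.00 → $468.36
Payment period 11: $468.36 +$7.49 interest = $475.85; pay $217.00 → $258.85
Payment period 12: $258.85 +$4.14 interest = $262.99; pay $217.00 → $45.99
Payment period 13: $45.99 +$0.74 interest = $46.73; pay $46.73 → $0.00
Balance reaches $0.00 in payment period 13.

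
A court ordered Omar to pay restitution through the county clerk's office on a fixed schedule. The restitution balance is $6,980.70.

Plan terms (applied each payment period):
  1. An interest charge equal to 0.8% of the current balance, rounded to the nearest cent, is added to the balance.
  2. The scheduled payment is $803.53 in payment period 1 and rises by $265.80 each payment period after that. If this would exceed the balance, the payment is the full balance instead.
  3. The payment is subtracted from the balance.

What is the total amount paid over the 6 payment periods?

# | Opening | Interest | Payment | End bal
1 | $6,980.70 | $55.85 | $803.53 | $6,233.02
2 | $6,233.02 | $49.86 | $1,069.33 | $5,213.55
3 | $5,213.55 | $41.71 | $1,335.13 | $3,920.13
4 | $3,920.13 | $31.36 | $1,600.93 | $2,350.56
5 | $2,350.56 | $18.80 | $1,866.73 | $502.63
6 | $502.63 | $4.02 | $506.65 | $0.00
Total paid: $7,182.30

$7,182.30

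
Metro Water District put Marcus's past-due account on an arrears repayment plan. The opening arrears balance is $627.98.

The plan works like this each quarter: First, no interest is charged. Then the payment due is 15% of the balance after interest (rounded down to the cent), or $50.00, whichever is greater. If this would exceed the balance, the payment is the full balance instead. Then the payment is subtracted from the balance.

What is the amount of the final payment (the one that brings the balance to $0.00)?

Quarter 1: $627.98 − $94.19 → $533.79
Quarter 2: $533.79 − $80.06 → $453.73
Quarter 3: $453.73 − $68.05 → $385.68
Quarter 4: $385.68 − $57.85 → $327.83
Quarter 5: $327.83 − $50.00 → $277.83
Quarter 6: $277.83 − $50.00 → $227.83
Quarter 7: $227.83 − $50.00 → $177.83
Quarter 8: $177.83 − $50.00 → $127.83
Quarter 9: $127.83 − $50.00 → $77.83
Quarter 10: $77.83 − $50.00 → $27.83
Quarter 11: $27.83 − $27.83 → $0.00

$27.83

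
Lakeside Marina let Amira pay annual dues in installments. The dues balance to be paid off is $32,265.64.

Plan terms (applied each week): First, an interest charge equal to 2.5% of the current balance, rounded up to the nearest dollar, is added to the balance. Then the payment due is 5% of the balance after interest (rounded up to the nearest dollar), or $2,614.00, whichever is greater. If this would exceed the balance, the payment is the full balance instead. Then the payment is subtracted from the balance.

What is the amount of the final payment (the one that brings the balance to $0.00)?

# | Opening | Interest | Payment | End bal
1 | $32,265.64 | $807.00 | $2,614.00 | $30,458.64
2 | $30,458.64 | $762.00 | $2,614.00 | $28,606.64
3 | $28,606.64 | $716.00 | $2,614.00 | $26,708.64
4 | $26,708.64 | $668.00 | $2,614.00 | $24,762.64
5 | $24,762.64 | $620.00 | $2,614.00 | $22,768.64
6 | $22,768.64 | $570.00 | $2,614.00 | $20,724.64
7 | $20,724.64 | $519.00 | $2,614.00 | $18,629.64
8 | $18,629.64 | $466.00 | $2,614.00 | $16,481.64
9 | $16,481.64 | $413.00 | $2,614.00 | $14,280.64
10 | $14,280.64 | $358.00 | $2,614.00 | $12,024.64
11 | $12,024.64 | $301.00 | $2,614.00 | $9,711.64
12 | $9,711.64 | $243.00 | $2,614.00 | $7,340.64
13 | $7,340.64 | $184.00 | $2,614.00 | $4,910.64
14 | $4,910.64 | $123.00 | $2,614.00 | $2,419.64
15 | $2,419.64 | $61.00 | $2,480.64 | $0.00

$2,480.64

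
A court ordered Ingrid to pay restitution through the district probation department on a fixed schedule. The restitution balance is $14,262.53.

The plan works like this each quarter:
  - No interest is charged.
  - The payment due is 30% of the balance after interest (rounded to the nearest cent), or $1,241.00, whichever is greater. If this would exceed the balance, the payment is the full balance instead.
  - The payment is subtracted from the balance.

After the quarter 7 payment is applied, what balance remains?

$0.00

Quarter 1: opening $14,262.53; payment $4,278.76; balance $9,983.77
Quarter 2: opening $9,983.77; payment $2,995.13; balance $6,988.64
Quarter 3: opening $6,988.64; payment $2,096.59; balance $4,892.05
Quarter 4: opening $4,892.05; payment $1,467.62; balance $3,424.43
Quarter 5: opening $3,424.43; payment $1,241.00; balance $2,183.43
Quarter 6: opening $2,183.43; payment $1,241.00; balance $942.43
Quarter 7: opening $942.43; payment $942.43; balance $0.00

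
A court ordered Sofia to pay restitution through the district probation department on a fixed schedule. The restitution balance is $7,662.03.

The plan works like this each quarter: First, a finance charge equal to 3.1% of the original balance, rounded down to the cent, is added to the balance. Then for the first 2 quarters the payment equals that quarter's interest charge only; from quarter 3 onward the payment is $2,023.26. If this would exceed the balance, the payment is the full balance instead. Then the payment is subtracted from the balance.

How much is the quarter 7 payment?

$756.59

# | Opening | Interest | Payment | End bal
1 | $7,662.03 | $237.52 | $237.52 | $7,662.03
2 | $7,662.03 | $237.52 | $237.52 | $7,662.03
3 | $7,662.03 | $237.52 | $2,023.26 | $5,876.29
4 | $5,876.29 | $237.52 | $2,023.26 | $4,090.55
5 | $4,090.55 | $237.52 | $2,023.26 | $2,304.81
6 | $2,304.81 | $237.52 | $2,023.26 | $519.07
7 | $519.07 | $237.52 | $756.59 | $0.00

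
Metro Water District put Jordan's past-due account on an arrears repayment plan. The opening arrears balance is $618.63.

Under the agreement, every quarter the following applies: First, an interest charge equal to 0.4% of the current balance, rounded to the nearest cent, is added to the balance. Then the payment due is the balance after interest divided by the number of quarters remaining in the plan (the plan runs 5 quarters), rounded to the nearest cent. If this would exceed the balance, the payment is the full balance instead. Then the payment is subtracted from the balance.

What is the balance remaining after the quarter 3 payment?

$250.43

# | Opening | Interest | Payment | End bal
1 | $618.63 | $2.47 | $124.22 | $496.88
2 | $496.88 | $1.99 | $124.72 | $374.15
3 | $374.15 | $1.50 | $125.22 | $250.43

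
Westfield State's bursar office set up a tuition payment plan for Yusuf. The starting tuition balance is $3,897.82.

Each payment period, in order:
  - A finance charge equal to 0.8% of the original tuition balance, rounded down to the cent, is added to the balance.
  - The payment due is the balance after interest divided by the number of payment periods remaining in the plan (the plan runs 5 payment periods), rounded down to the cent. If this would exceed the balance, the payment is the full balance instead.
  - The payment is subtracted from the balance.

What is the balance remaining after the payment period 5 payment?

Payment period 1: $3,897.82 +$31.18 interest = $3,929.00; pay $785.80 → $3,143.20
Payment period 2: $3,143.20 +$31.18 interest = $3,174.38; pay $793.59 → $2,380.79
Payment period 3: $2,380.79 +$31.18 interest = $2,411.97; pay $803.99 → $1,607.98
Payment period 4: $1,607.98 +$31.18 interest = $1,639.16; pay $819.58 → $819.58
Payment period 5: $819.58 +$31.18 interest = $850.76; pay $850.76 → $0.00

$0.00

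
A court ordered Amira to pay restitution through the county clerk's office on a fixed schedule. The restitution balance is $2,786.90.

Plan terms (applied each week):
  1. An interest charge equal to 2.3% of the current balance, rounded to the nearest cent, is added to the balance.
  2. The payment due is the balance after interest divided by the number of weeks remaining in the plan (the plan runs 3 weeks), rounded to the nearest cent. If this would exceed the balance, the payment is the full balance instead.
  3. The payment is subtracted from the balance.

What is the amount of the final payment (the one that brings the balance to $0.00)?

Week 1: opening $2,786.90; interest $64.10 → $2,851.00; payment $950.33; balance $1,900.67
Week 2: opening $1,900.67; interest $43.72 → $1,944.39; payment $972.20; balance $972.19
Week 3: opening $972.19; interest $22.36 → $994.55; payment $994.55; balance $0.00

$994.55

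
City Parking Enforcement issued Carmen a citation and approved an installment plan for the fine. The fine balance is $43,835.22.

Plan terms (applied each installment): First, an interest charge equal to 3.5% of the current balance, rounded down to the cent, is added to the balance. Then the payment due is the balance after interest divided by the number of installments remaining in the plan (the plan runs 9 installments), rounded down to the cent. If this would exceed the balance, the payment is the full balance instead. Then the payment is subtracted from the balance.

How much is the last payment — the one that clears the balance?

$6,638.10

Installment 1: $43,835.22 +$1,534.23 interest = $45,369.45; pay $5,041.05 → $40,328.40
Installment 2: $40,328.40 +$1,411.49 interest = $41,739.89; pay $5,217.48 → $36,522.41
Installment 3: $36,522.41 +$1,278.28 interest = $37,800.69; pay $5,400.09 → $32,400.60
Installment 4: $32,400.60 +$1,134.02 interest = $33,534.62; pay $5,589.10 → $27,945.52
Installment 5: $27,945.52 +$978.09 interest = $28,923.61; pay $5,784.72 → $23,138.89
Installment 6: $23,138.89 +$809.86 interest = $23,948.75; pay $5,987.18 → $17,961.57
Installment 7: $17,961.57 +$628.65 interest = $18,590.22; pay $6,196.74 → $12,393.48
Installment 8: $12,393.48 +$433.77 interest = $12,827.25; pay $6,413.62 → $6,413.63
Installment 9: $6,413.63 +$224.47 interest = $6,638.10; pay $6,638.10 → $0.00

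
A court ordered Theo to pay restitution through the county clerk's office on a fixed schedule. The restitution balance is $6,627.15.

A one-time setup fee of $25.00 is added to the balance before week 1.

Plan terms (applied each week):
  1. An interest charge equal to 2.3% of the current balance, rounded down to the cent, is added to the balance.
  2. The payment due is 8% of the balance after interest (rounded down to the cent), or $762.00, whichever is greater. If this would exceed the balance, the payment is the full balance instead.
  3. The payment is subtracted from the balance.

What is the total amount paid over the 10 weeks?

# | Opening | Interest | Payment | End bal
1 | $6,652.15 | $152.99 | $762.00 | $6,043.14
2 | $6,043.14 | $138.99 | $762.00 | $5,420.13
3 | $5,420.13 | $124.66 | $762.00 | $4,782.79
4 | $4,782.79 | $110.00 | $762.00 | $4,130.79
5 | $4,130.79 | $95.00 | $762.00 | $3,463.79
6 | $3,463.79 | $79.66 | $762.00 | $2,781.45
7 | $2,781.45 | $63.97 | $762.00 | $2,083.42
8 | $2,083.42 | $47.91 | $762.00 | $1,369.33
9 | $1,369.33 | $31.49 | $762.00 | $638.82
10 | $638.82 | $14.69 | $653.51 | $0.00
Total paid: $7,511.51

$7,511.51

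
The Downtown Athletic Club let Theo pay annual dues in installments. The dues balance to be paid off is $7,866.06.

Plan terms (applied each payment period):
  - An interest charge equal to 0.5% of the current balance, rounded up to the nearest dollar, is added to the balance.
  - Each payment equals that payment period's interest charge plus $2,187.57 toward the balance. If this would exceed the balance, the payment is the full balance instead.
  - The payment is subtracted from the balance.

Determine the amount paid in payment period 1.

$2,227.57

# | Opening | Interest | Payment | End bal
1 | $7,866.06 | $40.00 | $2,227.57 | $5,678.49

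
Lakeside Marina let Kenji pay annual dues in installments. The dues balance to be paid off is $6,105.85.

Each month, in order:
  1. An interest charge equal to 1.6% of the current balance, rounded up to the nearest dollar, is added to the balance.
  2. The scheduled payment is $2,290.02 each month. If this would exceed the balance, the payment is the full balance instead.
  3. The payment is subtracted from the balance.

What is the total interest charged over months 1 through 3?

Month 1: opening $6,105.85; interest $98.00 → $6,203.85; payment $2,290.02; balance $3,913.83
Month 2: opening $3,913.83; interest $63.00 → $3,976.83; payment $2,290.02; balance $1,686.81
Month 3: opening $1,686.81; interest $27.00 → $1,713.81; payment $1,713.81; balance $0.00
Total interest: $98.00 + $63.00 + $27.00 = $188.00

$188.00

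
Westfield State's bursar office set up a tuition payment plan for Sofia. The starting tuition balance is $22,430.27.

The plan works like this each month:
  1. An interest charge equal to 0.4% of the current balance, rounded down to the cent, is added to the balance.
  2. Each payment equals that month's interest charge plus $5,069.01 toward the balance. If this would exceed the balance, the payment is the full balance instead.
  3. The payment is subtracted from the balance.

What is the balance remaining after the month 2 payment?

$12,292.25

Month 1: $22,430.27 +$89.72 interest = $22,519.99; pay $5,158.73 → $17,361.26
Month 2: $17,361.26 +$69.44 interest = $17,430.70; pay $5,138.45 → $12,292.25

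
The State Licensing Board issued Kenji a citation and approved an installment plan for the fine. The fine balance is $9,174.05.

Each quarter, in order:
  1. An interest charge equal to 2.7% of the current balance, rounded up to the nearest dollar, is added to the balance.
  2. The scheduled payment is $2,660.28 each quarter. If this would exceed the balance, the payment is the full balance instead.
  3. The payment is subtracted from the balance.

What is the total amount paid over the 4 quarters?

$9,768.05

# | Opening | Interest | Payment | End bal
1 | $9,174.05 | $248.00 | $2,660.28 | $6,761.77
2 | $6,761.77 | $183.00 | $2,660.28 | $4,284.49
3 | $4,284.49 | $116.00 | $2,660.28 | $1,740.21
4 | $1,740.21 | $47.00 | $1,787.21 | $0.00
Total paid: $9,768.05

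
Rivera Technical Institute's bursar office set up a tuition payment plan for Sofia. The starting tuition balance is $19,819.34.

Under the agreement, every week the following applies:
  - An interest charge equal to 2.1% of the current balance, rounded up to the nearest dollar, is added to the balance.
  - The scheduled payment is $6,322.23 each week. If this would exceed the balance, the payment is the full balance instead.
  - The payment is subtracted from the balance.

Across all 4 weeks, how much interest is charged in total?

Week 1: opening $19,819.34; interest $417.00 → $20,236.34; payment $6,322.23; balance $13,914.11
Week 2: opening $13,914.11; interest $293.00 → $14,207.11; payment $6,322.23; balance $7,884.88
Week 3: opening $7,884.88; interest $166.00 → $8,050.88; payment $6,322.23; balance $1,728.65
Week 4: opening $1,728.65; interest $37.00 → $1,765.65; payment $1,765.65; balance $0.00
Total interest: $417.00 + $293.00 + $166.00 + $37.00 = $913.00

$913.00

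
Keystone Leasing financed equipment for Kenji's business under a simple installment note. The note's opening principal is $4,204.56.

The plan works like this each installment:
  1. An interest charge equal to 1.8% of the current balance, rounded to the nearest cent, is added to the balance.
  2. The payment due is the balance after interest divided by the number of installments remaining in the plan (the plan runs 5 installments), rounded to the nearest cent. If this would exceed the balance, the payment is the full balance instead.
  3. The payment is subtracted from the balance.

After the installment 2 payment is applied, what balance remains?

Installment 1: $4,204.56 +$75.68 interest = $4,280.24; pay $856.05 → $3,424.19
Installment 2: $3,424.19 +$61.64 interest = $3,485.83; pay $871.46 → $2,614.37

$2,614.37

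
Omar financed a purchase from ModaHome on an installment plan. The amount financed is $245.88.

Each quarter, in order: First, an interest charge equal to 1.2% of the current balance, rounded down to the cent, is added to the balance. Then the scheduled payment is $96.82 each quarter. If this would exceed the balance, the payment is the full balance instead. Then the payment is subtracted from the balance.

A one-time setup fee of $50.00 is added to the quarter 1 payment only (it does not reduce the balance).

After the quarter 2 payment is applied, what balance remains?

# | Opening | Interest | Payment | Fee | End bal
1 | $245.88 | $2.95 | $96.82 | $50.00 | $152.01
2 | $152.01 | $1.82 | $96.82 | — | $57.01

$57.01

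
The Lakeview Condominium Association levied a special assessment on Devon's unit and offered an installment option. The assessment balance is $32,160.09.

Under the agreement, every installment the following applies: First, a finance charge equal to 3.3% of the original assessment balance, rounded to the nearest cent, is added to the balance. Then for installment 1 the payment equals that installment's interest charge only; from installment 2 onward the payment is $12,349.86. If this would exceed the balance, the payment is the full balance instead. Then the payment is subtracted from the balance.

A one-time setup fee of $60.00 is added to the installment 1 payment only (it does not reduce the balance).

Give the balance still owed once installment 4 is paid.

Installment 1: opening $32,160.09; interest $1,061.28 → $33,221.37; payment $1,061.28 (+ $60.00 fee); balance $32,160.09
Installment 2: opening $32,160.09; interest $1,061.28 → $33,221.37; payment $12,349.86; balance $20,871.51
Installment 3: opening $20,871.51; interest $1,061.28 → $21,932.79; payment $12,349.86; balance $9,582.93
Installment 4: opening $9,582.93; interest $1,061.28 → $10,644.21; payment $10,644.21; balance $0.00

$0.00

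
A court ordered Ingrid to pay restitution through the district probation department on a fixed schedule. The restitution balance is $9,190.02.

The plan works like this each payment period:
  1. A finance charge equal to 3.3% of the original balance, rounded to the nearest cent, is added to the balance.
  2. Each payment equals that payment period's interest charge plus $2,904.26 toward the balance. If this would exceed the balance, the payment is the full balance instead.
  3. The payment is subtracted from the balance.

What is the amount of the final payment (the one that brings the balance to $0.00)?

$780.51

Payment period 1: opening $9,190.02; interest $303.27 → $9,493.29; payment $3,207.53; balance $6,285.76
Payment period 2: opening $6,285.76; interest $303.27 → $6,589.03; payment $3,207.53; balance $3,381.50
Payment period 3: opening $3,381.50; interest $303.27 → $3,684.77; payment $3,207.53; balance $477.24
Payment period 4: opening $477.24; interest $303.27 → $780.51; payment $780.51; balance $0.00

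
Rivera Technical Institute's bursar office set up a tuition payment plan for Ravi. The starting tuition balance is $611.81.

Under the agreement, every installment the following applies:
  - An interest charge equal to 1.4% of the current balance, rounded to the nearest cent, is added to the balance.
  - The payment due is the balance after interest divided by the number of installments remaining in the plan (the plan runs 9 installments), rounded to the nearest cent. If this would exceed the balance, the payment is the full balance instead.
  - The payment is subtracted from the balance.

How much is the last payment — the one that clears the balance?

Installment 1: opening $611.81; interest $8.57 → $620.38; payment $68.93; balance $551.45
Installment 2: opening $551.45; interest $7.72 → $559.17; payment $69.90; balance $489.27
Installment 3: opening $489.27; interest $6.85 → $496.12; payment $70.87; balance $425.25
Installment 4: opening $425.25; interest $5.95 → $431.20; payment $71.87; balance $359.33
Installment 5: opening $359.33; interest $5.03 → $364.36; payment $72.87; balance $291.49
Installment 6: opening $291.49; interest $4.08 → $295.57; payment $73.89; balance $221.68
Installment 7: opening $221.68; interest $3.10 → $224.78; payment $74.93; balance $149.85
Installment 8: opening $149.85; interest $2.10 → $151.95; payment $75.98; balance $75.97
Installment 9: opening $75.97; interest $1.06 → $77.03; payment $77.03; balance $0.00

$77.03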